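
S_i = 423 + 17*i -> [423, 440, 457, 474, 491]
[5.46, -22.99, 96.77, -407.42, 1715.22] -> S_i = 5.46*(-4.21)^i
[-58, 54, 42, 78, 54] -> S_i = Random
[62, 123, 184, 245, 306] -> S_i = 62 + 61*i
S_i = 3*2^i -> [3, 6, 12, 24, 48]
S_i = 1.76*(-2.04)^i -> [1.76, -3.59, 7.32, -14.94, 30.48]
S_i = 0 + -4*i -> [0, -4, -8, -12, -16]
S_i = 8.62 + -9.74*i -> [8.62, -1.12, -10.86, -20.6, -30.34]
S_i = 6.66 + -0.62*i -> [6.66, 6.04, 5.42, 4.8, 4.18]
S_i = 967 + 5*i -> [967, 972, 977, 982, 987]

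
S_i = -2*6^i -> [-2, -12, -72, -432, -2592]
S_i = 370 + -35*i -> [370, 335, 300, 265, 230]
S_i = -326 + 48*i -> [-326, -278, -230, -182, -134]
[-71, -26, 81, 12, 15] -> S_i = Random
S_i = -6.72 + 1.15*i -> [-6.72, -5.57, -4.42, -3.27, -2.12]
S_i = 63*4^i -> [63, 252, 1008, 4032, 16128]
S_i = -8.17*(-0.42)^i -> [-8.17, 3.43, -1.44, 0.61, -0.25]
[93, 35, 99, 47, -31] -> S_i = Random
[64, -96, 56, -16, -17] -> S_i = Random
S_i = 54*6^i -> [54, 324, 1944, 11664, 69984]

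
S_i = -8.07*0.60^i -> [-8.07, -4.84, -2.91, -1.74, -1.05]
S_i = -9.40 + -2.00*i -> [-9.4, -11.4, -13.4, -15.4, -17.4]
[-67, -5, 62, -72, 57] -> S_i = Random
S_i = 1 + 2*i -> [1, 3, 5, 7, 9]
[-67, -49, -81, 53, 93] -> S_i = Random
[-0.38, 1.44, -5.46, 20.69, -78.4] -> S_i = -0.38*(-3.79)^i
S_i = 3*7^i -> [3, 21, 147, 1029, 7203]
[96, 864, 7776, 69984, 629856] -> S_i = 96*9^i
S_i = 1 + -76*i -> [1, -75, -151, -227, -303]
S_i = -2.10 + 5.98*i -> [-2.1, 3.88, 9.86, 15.84, 21.82]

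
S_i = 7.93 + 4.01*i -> [7.93, 11.94, 15.95, 19.96, 23.97]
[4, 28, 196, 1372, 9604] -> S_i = 4*7^i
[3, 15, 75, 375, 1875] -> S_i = 3*5^i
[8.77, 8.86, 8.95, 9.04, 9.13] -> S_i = 8.77 + 0.09*i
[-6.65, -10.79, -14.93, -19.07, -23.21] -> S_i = -6.65 + -4.14*i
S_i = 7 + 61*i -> [7, 68, 129, 190, 251]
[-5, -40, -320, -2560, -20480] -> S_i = -5*8^i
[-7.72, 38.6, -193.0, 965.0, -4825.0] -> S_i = -7.72*(-5.00)^i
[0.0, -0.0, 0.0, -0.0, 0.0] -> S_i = 0.00*(-9.51)^i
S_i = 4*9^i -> [4, 36, 324, 2916, 26244]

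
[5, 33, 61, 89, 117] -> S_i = 5 + 28*i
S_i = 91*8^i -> [91, 728, 5824, 46592, 372736]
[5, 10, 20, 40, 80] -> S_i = 5*2^i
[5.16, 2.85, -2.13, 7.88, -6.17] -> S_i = Random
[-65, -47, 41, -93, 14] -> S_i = Random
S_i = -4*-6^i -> [-4, 24, -144, 864, -5184]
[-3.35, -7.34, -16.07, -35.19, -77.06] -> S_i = -3.35*2.19^i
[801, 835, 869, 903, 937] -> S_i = 801 + 34*i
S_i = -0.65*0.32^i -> [-0.65, -0.21, -0.07, -0.02, -0.01]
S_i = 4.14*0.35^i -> [4.14, 1.45, 0.51, 0.18, 0.06]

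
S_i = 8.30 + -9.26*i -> [8.3, -0.96, -10.22, -19.48, -28.74]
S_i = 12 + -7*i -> [12, 5, -2, -9, -16]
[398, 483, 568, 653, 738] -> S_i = 398 + 85*i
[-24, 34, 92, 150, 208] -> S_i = -24 + 58*i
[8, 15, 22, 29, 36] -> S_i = 8 + 7*i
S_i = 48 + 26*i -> [48, 74, 100, 126, 152]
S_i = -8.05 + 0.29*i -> [-8.05, -7.76, -7.47, -7.18, -6.89]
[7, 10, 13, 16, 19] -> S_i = 7 + 3*i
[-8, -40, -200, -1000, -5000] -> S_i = -8*5^i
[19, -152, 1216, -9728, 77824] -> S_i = 19*-8^i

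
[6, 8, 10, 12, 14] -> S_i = 6 + 2*i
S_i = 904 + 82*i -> [904, 986, 1068, 1150, 1232]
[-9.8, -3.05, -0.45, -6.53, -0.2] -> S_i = Random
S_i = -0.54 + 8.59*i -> [-0.54, 8.05, 16.64, 25.23, 33.82]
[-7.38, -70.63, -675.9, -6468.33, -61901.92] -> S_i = -7.38*9.57^i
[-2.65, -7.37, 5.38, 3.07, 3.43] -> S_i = Random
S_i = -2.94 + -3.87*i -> [-2.94, -6.81, -10.68, -14.55, -18.42]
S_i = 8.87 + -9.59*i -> [8.87, -0.72, -10.31, -19.9, -29.49]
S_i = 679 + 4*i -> [679, 683, 687, 691, 695]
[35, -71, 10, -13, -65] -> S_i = Random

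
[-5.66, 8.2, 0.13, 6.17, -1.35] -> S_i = Random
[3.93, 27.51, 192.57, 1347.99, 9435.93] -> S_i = 3.93*7.00^i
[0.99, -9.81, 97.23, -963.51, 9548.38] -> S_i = 0.99*(-9.91)^i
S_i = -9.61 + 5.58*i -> [-9.61, -4.03, 1.55, 7.13, 12.71]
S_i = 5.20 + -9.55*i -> [5.2, -4.35, -13.9, -23.45, -33.0]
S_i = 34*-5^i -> [34, -170, 850, -4250, 21250]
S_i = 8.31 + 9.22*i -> [8.31, 17.53, 26.75, 35.97, 45.19]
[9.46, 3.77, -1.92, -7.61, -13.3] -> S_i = 9.46 + -5.69*i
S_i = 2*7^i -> [2, 14, 98, 686, 4802]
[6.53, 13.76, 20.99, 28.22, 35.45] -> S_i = 6.53 + 7.23*i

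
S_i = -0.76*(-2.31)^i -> [-0.76, 1.76, -4.06, 9.37, -21.64]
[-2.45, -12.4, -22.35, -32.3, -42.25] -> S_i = -2.45 + -9.95*i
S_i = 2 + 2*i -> [2, 4, 6, 8, 10]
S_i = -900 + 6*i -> [-900, -894, -888, -882, -876]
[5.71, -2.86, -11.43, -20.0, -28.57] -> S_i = 5.71 + -8.57*i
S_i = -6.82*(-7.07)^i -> [-6.82, 48.22, -340.9, 2410.14, -17039.7]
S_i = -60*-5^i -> [-60, 300, -1500, 7500, -37500]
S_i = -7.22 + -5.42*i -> [-7.22, -12.64, -18.06, -23.48, -28.9]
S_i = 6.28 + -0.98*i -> [6.28, 5.3, 4.32, 3.34, 2.36]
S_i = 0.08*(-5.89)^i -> [0.08, -0.47, 2.78, -16.35, 96.28]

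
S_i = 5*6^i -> [5, 30, 180, 1080, 6480]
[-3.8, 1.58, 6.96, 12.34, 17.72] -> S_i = -3.80 + 5.38*i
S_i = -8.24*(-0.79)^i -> [-8.24, 6.51, -5.14, 4.06, -3.21]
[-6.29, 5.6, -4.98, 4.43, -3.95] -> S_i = -6.29*(-0.89)^i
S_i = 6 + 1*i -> [6, 7, 8, 9, 10]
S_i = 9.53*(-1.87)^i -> [9.53, -17.82, 33.33, -62.32, 116.54]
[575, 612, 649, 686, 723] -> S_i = 575 + 37*i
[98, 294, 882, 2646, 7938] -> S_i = 98*3^i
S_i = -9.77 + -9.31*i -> [-9.77, -19.08, -28.39, -37.7, -47.01]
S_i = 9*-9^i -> [9, -81, 729, -6561, 59049]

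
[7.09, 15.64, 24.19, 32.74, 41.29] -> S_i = 7.09 + 8.55*i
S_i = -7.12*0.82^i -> [-7.12, -5.84, -4.79, -3.93, -3.22]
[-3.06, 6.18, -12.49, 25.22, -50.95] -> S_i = -3.06*(-2.02)^i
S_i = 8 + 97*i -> [8, 105, 202, 299, 396]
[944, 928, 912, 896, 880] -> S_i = 944 + -16*i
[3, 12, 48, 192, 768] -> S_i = 3*4^i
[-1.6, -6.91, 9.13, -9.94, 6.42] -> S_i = Random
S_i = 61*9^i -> [61, 549, 4941, 44469, 400221]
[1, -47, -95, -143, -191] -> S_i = 1 + -48*i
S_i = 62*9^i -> [62, 558, 5022, 45198, 406782]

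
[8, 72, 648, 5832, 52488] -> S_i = 8*9^i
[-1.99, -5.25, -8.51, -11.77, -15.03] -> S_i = -1.99 + -3.26*i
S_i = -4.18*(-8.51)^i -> [-4.18, 35.57, -302.72, 2576.11, -21922.72]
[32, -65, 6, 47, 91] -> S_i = Random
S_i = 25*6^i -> [25, 150, 900, 5400, 32400]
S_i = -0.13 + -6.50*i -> [-0.13, -6.63, -13.13, -19.63, -26.13]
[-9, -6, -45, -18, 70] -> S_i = Random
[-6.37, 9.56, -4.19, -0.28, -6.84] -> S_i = Random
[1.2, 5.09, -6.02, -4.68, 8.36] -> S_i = Random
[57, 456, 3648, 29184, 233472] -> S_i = 57*8^i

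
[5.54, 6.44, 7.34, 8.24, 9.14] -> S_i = 5.54 + 0.90*i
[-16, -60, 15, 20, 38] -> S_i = Random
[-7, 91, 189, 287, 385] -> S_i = -7 + 98*i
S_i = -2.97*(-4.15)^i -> [-2.97, 12.33, -51.15, 212.28, -880.95]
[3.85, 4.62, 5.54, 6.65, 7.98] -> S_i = 3.85*1.20^i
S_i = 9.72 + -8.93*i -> [9.72, 0.79, -8.14, -17.07, -26.0]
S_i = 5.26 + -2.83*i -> [5.26, 2.43, -0.4, -3.23, -6.06]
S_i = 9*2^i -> [9, 18, 36, 72, 144]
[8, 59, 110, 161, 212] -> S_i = 8 + 51*i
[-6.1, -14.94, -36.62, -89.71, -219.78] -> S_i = -6.10*2.45^i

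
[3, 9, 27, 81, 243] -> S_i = 3*3^i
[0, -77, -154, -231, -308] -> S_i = 0 + -77*i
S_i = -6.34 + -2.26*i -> [-6.34, -8.6, -10.86, -13.12, -15.38]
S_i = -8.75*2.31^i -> [-8.75, -20.21, -46.69, -107.86, -249.15]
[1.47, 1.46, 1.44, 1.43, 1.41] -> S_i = 1.47*0.99^i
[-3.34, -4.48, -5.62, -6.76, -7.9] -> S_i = -3.34 + -1.14*i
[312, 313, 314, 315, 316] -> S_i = 312 + 1*i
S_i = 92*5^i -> [92, 460, 2300, 11500, 57500]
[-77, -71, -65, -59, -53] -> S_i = -77 + 6*i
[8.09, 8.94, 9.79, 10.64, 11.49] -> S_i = 8.09 + 0.85*i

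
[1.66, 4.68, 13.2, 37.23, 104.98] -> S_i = 1.66*2.82^i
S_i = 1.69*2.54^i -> [1.69, 4.29, 10.9, 27.69, 70.34]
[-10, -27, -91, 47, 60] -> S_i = Random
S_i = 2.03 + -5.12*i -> [2.03, -3.09, -8.21, -13.33, -18.45]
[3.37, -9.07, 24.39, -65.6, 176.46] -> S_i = 3.37*(-2.69)^i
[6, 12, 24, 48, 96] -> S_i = 6*2^i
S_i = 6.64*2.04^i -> [6.64, 13.55, 27.63, 56.37, 115.0]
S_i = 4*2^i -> [4, 8, 16, 32, 64]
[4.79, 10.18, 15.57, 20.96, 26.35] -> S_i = 4.79 + 5.39*i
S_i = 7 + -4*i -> [7, 3, -1, -5, -9]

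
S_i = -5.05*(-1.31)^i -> [-5.05, 6.62, -8.67, 11.35, -14.87]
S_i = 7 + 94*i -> [7, 101, 195, 289, 383]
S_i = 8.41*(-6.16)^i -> [8.41, -51.81, 319.12, -1965.79, 12109.29]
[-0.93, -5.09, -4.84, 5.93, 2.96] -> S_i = Random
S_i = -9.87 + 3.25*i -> [-9.87, -6.62, -3.37, -0.12, 3.13]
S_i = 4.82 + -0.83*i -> [4.82, 3.99, 3.16, 2.33, 1.5]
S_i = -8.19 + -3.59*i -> [-8.19, -11.78, -15.37, -18.96, -22.55]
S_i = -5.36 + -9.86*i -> [-5.36, -15.22, -25.08, -34.94, -44.8]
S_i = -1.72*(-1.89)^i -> [-1.72, 3.25, -6.14, 11.61, -21.95]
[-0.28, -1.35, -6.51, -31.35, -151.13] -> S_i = -0.28*4.82^i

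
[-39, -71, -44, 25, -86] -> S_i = Random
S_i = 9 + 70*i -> [9, 79, 149, 219, 289]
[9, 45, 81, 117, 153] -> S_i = 9 + 36*i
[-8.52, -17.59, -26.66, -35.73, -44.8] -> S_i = -8.52 + -9.07*i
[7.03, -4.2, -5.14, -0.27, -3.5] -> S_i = Random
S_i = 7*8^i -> [7, 56, 448, 3584, 28672]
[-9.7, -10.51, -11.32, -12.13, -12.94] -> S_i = -9.70 + -0.81*i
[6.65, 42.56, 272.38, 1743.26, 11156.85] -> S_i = 6.65*6.40^i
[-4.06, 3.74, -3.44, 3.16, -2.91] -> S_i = -4.06*(-0.92)^i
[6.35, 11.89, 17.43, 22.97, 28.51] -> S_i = 6.35 + 5.54*i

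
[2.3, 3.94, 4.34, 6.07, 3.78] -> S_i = Random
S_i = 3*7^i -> [3, 21, 147, 1029, 7203]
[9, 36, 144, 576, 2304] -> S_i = 9*4^i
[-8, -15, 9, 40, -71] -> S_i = Random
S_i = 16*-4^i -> [16, -64, 256, -1024, 4096]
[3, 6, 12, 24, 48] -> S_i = 3*2^i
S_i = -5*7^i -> [-5, -35, -245, -1715, -12005]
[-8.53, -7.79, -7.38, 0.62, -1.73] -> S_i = Random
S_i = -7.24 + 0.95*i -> [-7.24, -6.29, -5.34, -4.39, -3.44]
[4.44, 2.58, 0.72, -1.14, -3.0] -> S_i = 4.44 + -1.86*i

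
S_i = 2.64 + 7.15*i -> [2.64, 9.79, 16.94, 24.09, 31.24]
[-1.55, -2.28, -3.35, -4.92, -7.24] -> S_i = -1.55*1.47^i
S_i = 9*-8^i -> [9, -72, 576, -4608, 36864]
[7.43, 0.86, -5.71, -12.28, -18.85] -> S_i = 7.43 + -6.57*i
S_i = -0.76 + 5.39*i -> [-0.76, 4.63, 10.02, 15.41, 20.8]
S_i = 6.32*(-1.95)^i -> [6.32, -12.32, 24.03, -46.86, 91.38]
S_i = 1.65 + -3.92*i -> [1.65, -2.27, -6.19, -10.11, -14.03]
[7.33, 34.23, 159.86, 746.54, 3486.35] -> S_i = 7.33*4.67^i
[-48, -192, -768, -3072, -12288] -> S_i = -48*4^i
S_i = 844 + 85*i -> [844, 929, 1014, 1099, 1184]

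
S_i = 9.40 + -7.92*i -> [9.4, 1.48, -6.44, -14.36, -22.28]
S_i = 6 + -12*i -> [6, -6, -18, -30, -42]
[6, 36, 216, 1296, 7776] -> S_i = 6*6^i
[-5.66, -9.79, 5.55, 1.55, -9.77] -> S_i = Random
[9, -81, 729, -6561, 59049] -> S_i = 9*-9^i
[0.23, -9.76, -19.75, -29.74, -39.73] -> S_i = 0.23 + -9.99*i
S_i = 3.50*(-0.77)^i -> [3.5, -2.7, 2.08, -1.6, 1.23]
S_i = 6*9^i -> [6, 54, 486, 4374, 39366]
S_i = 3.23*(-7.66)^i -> [3.23, -24.74, 189.52, -1451.74, 11120.33]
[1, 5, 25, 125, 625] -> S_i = 1*5^i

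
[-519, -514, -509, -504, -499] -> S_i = -519 + 5*i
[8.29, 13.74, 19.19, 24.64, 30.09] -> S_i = 8.29 + 5.45*i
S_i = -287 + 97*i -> [-287, -190, -93, 4, 101]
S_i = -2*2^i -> [-2, -4, -8, -16, -32]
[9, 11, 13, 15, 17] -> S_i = 9 + 2*i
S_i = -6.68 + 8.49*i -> [-6.68, 1.81, 10.3, 18.79, 27.28]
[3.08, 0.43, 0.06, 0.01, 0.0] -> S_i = 3.08*0.14^i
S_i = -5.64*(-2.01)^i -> [-5.64, 11.34, -22.79, 45.8, -92.06]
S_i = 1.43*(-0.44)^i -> [1.43, -0.63, 0.28, -0.12, 0.05]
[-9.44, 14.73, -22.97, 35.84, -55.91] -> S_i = -9.44*(-1.56)^i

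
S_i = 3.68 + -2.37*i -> [3.68, 1.31, -1.06, -3.43, -5.8]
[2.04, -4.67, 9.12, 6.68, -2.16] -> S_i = Random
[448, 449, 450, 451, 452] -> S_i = 448 + 1*i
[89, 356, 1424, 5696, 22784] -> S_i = 89*4^i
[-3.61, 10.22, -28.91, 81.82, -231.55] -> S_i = -3.61*(-2.83)^i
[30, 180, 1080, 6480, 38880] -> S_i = 30*6^i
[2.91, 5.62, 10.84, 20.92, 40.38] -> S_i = 2.91*1.93^i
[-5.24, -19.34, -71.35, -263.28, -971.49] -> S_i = -5.24*3.69^i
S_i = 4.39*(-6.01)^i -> [4.39, -26.38, 158.57, -952.99, 5727.46]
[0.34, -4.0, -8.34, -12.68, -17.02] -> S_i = 0.34 + -4.34*i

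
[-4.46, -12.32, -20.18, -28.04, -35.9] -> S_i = -4.46 + -7.86*i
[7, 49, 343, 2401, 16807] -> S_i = 7*7^i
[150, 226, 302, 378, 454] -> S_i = 150 + 76*i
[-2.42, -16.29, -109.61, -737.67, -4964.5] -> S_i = -2.42*6.73^i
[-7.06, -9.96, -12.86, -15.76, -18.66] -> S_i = -7.06 + -2.90*i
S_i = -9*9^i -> [-9, -81, -729, -6561, -59049]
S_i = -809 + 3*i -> [-809, -806, -803, -800, -797]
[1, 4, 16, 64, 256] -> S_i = 1*4^i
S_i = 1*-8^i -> [1, -8, 64, -512, 4096]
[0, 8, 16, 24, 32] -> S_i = 0 + 8*i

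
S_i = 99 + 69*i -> [99, 168, 237, 306, 375]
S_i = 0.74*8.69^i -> [0.74, 6.43, 55.88, 485.61, 4219.98]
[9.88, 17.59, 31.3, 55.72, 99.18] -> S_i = 9.88*1.78^i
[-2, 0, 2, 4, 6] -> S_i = -2 + 2*i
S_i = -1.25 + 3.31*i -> [-1.25, 2.06, 5.37, 8.68, 11.99]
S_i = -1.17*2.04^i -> [-1.17, -2.39, -4.87, -9.93, -20.26]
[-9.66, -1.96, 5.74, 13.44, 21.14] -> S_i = -9.66 + 7.70*i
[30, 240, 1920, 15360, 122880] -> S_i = 30*8^i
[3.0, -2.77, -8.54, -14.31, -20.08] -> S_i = 3.00 + -5.77*i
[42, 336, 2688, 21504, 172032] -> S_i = 42*8^i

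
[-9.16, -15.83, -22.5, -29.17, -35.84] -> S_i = -9.16 + -6.67*i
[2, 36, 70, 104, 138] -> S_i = 2 + 34*i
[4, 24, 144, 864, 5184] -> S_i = 4*6^i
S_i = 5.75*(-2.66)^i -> [5.75, -15.3, 40.68, -108.22, 287.87]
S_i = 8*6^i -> [8, 48, 288, 1728, 10368]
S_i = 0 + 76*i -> [0, 76, 152, 228, 304]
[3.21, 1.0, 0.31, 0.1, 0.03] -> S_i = 3.21*0.31^i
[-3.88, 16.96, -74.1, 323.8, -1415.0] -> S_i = -3.88*(-4.37)^i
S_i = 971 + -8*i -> [971, 963, 955, 947, 939]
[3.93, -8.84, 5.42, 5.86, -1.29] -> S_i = Random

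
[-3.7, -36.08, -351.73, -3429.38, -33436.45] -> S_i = -3.70*9.75^i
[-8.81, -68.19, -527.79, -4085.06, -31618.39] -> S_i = -8.81*7.74^i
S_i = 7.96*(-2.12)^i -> [7.96, -16.88, 35.78, -75.84, 160.79]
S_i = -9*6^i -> [-9, -54, -324, -1944, -11664]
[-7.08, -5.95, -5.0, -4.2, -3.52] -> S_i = -7.08*0.84^i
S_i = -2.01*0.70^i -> [-2.01, -1.41, -0.98, -0.69, -0.48]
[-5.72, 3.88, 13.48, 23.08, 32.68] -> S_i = -5.72 + 9.60*i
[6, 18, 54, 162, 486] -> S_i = 6*3^i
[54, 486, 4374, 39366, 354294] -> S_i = 54*9^i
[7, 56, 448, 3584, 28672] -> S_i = 7*8^i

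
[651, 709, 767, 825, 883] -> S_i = 651 + 58*i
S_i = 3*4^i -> [3, 12, 48, 192, 768]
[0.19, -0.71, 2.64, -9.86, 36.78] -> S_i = 0.19*(-3.73)^i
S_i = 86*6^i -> [86, 516, 3096, 18576, 111456]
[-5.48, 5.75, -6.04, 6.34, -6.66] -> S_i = -5.48*(-1.05)^i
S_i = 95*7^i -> [95, 665, 4655, 32585, 228095]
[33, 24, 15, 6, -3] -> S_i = 33 + -9*i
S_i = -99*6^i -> [-99, -594, -3564, -21384, -128304]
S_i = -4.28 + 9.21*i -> [-4.28, 4.93, 14.14, 23.35, 32.56]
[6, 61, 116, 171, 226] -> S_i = 6 + 55*i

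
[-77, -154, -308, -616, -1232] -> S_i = -77*2^i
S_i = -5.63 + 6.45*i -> [-5.63, 0.82, 7.27, 13.72, 20.17]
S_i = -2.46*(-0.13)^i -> [-2.46, 0.32, -0.04, 0.01, -0.0]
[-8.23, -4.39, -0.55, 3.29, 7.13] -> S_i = -8.23 + 3.84*i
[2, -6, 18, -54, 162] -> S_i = 2*-3^i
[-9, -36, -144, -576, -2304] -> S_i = -9*4^i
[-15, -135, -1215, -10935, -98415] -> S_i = -15*9^i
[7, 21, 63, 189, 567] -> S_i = 7*3^i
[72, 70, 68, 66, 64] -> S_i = 72 + -2*i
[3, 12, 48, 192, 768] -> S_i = 3*4^i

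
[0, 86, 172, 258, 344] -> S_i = 0 + 86*i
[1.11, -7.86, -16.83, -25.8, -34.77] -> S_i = 1.11 + -8.97*i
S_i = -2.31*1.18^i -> [-2.31, -2.73, -3.22, -3.8, -4.48]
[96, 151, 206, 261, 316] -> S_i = 96 + 55*i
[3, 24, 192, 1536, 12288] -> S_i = 3*8^i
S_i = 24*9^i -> [24, 216, 1944, 17496, 157464]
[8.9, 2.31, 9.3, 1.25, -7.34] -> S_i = Random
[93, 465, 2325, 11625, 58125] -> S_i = 93*5^i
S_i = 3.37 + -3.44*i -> [3.37, -0.07, -3.51, -6.95, -10.39]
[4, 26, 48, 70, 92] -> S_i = 4 + 22*i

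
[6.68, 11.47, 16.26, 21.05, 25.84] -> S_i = 6.68 + 4.79*i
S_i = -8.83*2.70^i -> [-8.83, -23.84, -64.37, -173.8, -469.26]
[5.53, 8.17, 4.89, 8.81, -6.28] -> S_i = Random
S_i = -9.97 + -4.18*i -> [-9.97, -14.15, -18.33, -22.51, -26.69]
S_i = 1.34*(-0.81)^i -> [1.34, -1.09, 0.88, -0.71, 0.58]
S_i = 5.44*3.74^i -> [5.44, 20.35, 76.09, 284.59, 1064.35]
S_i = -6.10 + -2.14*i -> [-6.1, -8.24, -10.38, -12.52, -14.66]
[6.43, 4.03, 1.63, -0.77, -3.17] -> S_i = 6.43 + -2.40*i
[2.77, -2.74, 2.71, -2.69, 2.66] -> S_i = 2.77*(-0.99)^i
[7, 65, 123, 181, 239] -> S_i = 7 + 58*i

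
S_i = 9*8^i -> [9, 72, 576, 4608, 36864]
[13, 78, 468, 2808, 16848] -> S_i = 13*6^i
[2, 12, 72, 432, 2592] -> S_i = 2*6^i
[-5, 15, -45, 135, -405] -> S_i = -5*-3^i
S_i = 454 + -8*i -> [454, 446, 438, 430, 422]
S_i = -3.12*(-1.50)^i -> [-3.12, 4.68, -7.02, 10.53, -15.8]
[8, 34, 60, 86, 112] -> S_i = 8 + 26*i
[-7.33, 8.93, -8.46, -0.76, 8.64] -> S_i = Random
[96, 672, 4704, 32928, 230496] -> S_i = 96*7^i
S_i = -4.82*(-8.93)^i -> [-4.82, 43.04, -384.37, 3432.43, -30651.58]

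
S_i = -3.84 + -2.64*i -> [-3.84, -6.48, -9.12, -11.76, -14.4]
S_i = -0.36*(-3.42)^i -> [-0.36, 1.23, -4.21, 14.4, -49.25]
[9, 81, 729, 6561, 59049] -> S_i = 9*9^i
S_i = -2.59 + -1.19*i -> [-2.59, -3.78, -4.97, -6.16, -7.35]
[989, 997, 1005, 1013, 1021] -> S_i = 989 + 8*i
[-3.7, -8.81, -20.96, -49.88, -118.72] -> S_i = -3.70*2.38^i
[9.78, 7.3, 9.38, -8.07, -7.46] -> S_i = Random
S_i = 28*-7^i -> [28, -196, 1372, -9604, 67228]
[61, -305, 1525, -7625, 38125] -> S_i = 61*-5^i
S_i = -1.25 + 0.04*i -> [-1.25, -1.21, -1.17, -1.13, -1.09]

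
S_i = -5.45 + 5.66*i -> [-5.45, 0.21, 5.87, 11.53, 17.19]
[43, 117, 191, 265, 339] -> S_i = 43 + 74*i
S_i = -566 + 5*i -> [-566, -561, -556, -551, -546]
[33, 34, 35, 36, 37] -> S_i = 33 + 1*i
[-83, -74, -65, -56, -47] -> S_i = -83 + 9*i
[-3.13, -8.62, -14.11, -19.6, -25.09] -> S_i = -3.13 + -5.49*i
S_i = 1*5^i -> [1, 5, 25, 125, 625]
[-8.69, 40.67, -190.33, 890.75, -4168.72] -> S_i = -8.69*(-4.68)^i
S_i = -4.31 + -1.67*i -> [-4.31, -5.98, -7.65, -9.32, -10.99]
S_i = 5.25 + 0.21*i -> [5.25, 5.46, 5.67, 5.88, 6.09]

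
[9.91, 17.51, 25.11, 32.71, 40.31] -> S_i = 9.91 + 7.60*i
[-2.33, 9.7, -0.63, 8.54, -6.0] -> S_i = Random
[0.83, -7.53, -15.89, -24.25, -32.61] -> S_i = 0.83 + -8.36*i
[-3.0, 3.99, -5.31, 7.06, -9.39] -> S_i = -3.00*(-1.33)^i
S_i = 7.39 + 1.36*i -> [7.39, 8.75, 10.11, 11.47, 12.83]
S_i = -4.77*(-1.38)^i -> [-4.77, 6.58, -9.08, 12.54, -17.3]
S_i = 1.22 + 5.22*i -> [1.22, 6.44, 11.66, 16.88, 22.1]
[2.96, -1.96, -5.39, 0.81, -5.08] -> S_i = Random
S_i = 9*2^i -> [9, 18, 36, 72, 144]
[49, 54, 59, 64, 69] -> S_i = 49 + 5*i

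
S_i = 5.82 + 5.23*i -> [5.82, 11.05, 16.28, 21.51, 26.74]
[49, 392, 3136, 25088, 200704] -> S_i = 49*8^i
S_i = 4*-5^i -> [4, -20, 100, -500, 2500]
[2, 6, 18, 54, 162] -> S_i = 2*3^i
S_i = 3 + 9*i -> [3, 12, 21, 30, 39]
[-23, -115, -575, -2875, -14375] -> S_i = -23*5^i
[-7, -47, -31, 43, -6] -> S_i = Random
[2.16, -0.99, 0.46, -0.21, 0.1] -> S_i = 2.16*(-0.46)^i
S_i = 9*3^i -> [9, 27, 81, 243, 729]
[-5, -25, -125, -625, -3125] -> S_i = -5*5^i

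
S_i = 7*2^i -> [7, 14, 28, 56, 112]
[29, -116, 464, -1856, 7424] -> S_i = 29*-4^i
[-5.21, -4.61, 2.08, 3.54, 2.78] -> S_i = Random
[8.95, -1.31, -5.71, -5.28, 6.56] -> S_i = Random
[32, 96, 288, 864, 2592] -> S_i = 32*3^i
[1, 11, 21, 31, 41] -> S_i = 1 + 10*i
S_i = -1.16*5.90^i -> [-1.16, -6.84, -40.38, -238.24, -1405.61]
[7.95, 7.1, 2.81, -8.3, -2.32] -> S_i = Random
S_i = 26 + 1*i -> [26, 27, 28, 29, 30]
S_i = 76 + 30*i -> [76, 106, 136, 166, 196]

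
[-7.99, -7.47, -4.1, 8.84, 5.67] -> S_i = Random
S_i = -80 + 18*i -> [-80, -62, -44, -26, -8]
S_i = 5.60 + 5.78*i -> [5.6, 11.38, 17.16, 22.94, 28.72]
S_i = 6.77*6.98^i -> [6.77, 47.25, 329.84, 2302.26, 16069.8]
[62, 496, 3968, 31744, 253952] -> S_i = 62*8^i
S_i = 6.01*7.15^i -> [6.01, 42.97, 307.25, 2196.81, 15707.2]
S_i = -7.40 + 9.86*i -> [-7.4, 2.46, 12.32, 22.18, 32.04]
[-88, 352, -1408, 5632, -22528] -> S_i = -88*-4^i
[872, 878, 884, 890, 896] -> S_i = 872 + 6*i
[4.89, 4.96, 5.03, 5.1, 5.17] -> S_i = 4.89 + 0.07*i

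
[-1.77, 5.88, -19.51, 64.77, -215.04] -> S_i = -1.77*(-3.32)^i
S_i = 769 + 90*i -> [769, 859, 949, 1039, 1129]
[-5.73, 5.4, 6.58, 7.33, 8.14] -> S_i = Random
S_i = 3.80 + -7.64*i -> [3.8, -3.84, -11.48, -19.12, -26.76]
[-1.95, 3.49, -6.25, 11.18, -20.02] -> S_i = -1.95*(-1.79)^i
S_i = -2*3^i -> [-2, -6, -18, -54, -162]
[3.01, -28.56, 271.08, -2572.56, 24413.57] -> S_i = 3.01*(-9.49)^i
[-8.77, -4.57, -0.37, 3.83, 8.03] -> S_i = -8.77 + 4.20*i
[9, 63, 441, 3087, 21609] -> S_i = 9*7^i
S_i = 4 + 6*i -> [4, 10, 16, 22, 28]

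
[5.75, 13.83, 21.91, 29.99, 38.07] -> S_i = 5.75 + 8.08*i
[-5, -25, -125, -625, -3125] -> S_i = -5*5^i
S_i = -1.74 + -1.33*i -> [-1.74, -3.07, -4.4, -5.73, -7.06]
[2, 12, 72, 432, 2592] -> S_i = 2*6^i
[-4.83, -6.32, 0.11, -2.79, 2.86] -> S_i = Random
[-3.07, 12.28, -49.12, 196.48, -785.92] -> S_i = -3.07*(-4.00)^i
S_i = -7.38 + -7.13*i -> [-7.38, -14.51, -21.64, -28.77, -35.9]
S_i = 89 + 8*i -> [89, 97, 105, 113, 121]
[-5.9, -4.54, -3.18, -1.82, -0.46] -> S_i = -5.90 + 1.36*i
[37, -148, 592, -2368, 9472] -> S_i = 37*-4^i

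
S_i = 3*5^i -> [3, 15, 75, 375, 1875]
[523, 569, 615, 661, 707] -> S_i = 523 + 46*i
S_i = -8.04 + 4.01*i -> [-8.04, -4.03, -0.02, 3.99, 8.0]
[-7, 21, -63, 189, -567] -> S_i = -7*-3^i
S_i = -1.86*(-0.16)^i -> [-1.86, 0.3, -0.05, 0.01, -0.0]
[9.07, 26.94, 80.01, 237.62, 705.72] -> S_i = 9.07*2.97^i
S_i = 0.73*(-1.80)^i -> [0.73, -1.31, 2.37, -4.26, 7.66]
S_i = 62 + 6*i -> [62, 68, 74, 80, 86]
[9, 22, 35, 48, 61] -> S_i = 9 + 13*i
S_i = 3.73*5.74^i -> [3.73, 21.41, 122.89, 705.41, 4049.08]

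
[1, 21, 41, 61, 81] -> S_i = 1 + 20*i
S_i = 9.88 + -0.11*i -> [9.88, 9.77, 9.66, 9.55, 9.44]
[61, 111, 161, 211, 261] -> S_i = 61 + 50*i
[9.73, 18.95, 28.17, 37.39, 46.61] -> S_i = 9.73 + 9.22*i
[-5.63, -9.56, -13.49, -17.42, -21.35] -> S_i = -5.63 + -3.93*i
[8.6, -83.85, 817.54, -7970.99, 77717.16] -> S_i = 8.60*(-9.75)^i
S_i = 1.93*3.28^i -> [1.93, 6.33, 20.76, 68.1, 223.38]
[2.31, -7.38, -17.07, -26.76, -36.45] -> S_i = 2.31 + -9.69*i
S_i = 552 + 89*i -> [552, 641, 730, 819, 908]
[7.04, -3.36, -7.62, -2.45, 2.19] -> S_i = Random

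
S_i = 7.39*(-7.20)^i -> [7.39, -53.21, 383.1, -2758.3, 19859.78]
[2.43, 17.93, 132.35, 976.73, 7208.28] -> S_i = 2.43*7.38^i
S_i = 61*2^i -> [61, 122, 244, 488, 976]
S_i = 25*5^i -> [25, 125, 625, 3125, 15625]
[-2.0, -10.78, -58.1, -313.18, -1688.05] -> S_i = -2.00*5.39^i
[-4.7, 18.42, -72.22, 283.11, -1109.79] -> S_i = -4.70*(-3.92)^i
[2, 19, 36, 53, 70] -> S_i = 2 + 17*i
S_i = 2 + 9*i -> [2, 11, 20, 29, 38]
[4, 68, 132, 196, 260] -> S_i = 4 + 64*i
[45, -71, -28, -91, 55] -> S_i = Random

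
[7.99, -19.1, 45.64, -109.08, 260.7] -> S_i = 7.99*(-2.39)^i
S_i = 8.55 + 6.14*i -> [8.55, 14.69, 20.83, 26.97, 33.11]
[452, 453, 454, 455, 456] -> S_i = 452 + 1*i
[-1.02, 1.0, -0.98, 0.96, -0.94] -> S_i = -1.02*(-0.98)^i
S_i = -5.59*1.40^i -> [-5.59, -7.83, -10.96, -15.34, -21.47]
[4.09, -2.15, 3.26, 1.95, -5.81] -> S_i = Random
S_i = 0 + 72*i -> [0, 72, 144, 216, 288]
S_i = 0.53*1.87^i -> [0.53, 0.99, 1.85, 3.47, 6.48]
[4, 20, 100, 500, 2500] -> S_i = 4*5^i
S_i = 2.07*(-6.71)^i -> [2.07, -13.89, 93.2, -625.37, 4196.24]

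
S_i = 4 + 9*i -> [4, 13, 22, 31, 40]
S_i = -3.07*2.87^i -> [-3.07, -8.81, -25.29, -72.57, -208.29]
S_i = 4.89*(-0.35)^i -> [4.89, -1.71, 0.6, -0.21, 0.07]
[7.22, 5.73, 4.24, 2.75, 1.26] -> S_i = 7.22 + -1.49*i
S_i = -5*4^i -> [-5, -20, -80, -320, -1280]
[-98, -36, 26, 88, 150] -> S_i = -98 + 62*i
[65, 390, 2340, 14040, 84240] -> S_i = 65*6^i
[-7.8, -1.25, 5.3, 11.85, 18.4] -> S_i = -7.80 + 6.55*i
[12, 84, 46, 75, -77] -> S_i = Random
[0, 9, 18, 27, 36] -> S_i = 0 + 9*i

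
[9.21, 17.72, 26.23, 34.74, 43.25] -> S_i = 9.21 + 8.51*i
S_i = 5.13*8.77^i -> [5.13, 44.99, 394.56, 3460.32, 30347.0]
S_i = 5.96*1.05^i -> [5.96, 6.26, 6.57, 6.9, 7.24]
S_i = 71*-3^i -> [71, -213, 639, -1917, 5751]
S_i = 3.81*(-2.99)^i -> [3.81, -11.39, 34.06, -101.84, 304.52]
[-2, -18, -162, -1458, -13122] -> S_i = -2*9^i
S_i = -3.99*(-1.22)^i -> [-3.99, 4.87, -5.94, 7.25, -8.84]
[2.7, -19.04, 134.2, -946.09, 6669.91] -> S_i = 2.70*(-7.05)^i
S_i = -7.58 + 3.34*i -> [-7.58, -4.24, -0.9, 2.44, 5.78]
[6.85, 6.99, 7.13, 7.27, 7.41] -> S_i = 6.85*1.02^i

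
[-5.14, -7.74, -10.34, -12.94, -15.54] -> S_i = -5.14 + -2.60*i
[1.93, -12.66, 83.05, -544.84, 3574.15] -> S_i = 1.93*(-6.56)^i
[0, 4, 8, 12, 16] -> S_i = 0 + 4*i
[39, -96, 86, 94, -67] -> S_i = Random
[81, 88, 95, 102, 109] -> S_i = 81 + 7*i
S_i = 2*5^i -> [2, 10, 50, 250, 1250]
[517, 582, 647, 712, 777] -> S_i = 517 + 65*i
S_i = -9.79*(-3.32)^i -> [-9.79, 32.5, -107.91, 358.26, -1189.42]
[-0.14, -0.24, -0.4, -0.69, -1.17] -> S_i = -0.14*1.70^i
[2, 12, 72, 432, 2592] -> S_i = 2*6^i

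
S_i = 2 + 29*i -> [2, 31, 60, 89, 118]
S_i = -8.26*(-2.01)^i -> [-8.26, 16.6, -33.37, 67.08, -134.82]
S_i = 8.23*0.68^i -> [8.23, 5.6, 3.81, 2.59, 1.76]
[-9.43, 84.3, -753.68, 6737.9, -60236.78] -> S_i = -9.43*(-8.94)^i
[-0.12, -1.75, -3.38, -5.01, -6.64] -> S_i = -0.12 + -1.63*i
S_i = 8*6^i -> [8, 48, 288, 1728, 10368]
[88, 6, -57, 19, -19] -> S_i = Random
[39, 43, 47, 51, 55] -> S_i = 39 + 4*i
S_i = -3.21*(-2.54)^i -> [-3.21, 8.15, -20.71, 52.6, -133.61]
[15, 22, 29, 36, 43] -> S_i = 15 + 7*i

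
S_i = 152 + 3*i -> [152, 155, 158, 161, 164]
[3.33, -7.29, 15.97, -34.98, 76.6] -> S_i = 3.33*(-2.19)^i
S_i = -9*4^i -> [-9, -36, -144, -576, -2304]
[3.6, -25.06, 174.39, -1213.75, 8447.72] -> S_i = 3.60*(-6.96)^i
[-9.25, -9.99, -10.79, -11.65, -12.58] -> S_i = -9.25*1.08^i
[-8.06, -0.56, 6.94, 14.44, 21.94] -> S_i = -8.06 + 7.50*i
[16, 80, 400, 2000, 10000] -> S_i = 16*5^i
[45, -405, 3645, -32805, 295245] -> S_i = 45*-9^i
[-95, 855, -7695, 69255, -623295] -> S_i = -95*-9^i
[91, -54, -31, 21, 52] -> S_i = Random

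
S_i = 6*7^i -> [6, 42, 294, 2058, 14406]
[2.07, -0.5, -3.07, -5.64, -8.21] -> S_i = 2.07 + -2.57*i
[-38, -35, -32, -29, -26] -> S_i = -38 + 3*i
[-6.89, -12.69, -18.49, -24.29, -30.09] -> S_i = -6.89 + -5.80*i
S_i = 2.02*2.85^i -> [2.02, 5.76, 16.41, 46.76, 133.27]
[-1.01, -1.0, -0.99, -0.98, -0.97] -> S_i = -1.01*0.99^i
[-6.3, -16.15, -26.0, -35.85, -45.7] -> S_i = -6.30 + -9.85*i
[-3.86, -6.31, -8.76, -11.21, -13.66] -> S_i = -3.86 + -2.45*i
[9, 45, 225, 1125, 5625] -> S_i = 9*5^i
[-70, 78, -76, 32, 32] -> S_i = Random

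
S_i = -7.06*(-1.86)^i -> [-7.06, 13.13, -24.42, 45.43, -84.5]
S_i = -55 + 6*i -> [-55, -49, -43, -37, -31]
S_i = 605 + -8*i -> [605, 597, 589, 581, 573]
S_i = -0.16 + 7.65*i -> [-0.16, 7.49, 15.14, 22.79, 30.44]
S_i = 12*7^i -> [12, 84, 588, 4116, 28812]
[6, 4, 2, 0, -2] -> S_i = 6 + -2*i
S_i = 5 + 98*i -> [5, 103, 201, 299, 397]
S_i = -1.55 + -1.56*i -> [-1.55, -3.11, -4.67, -6.23, -7.79]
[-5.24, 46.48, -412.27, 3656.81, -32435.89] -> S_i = -5.24*(-8.87)^i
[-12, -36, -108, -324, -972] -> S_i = -12*3^i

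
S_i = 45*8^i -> [45, 360, 2880, 23040, 184320]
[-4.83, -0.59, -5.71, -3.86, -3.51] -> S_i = Random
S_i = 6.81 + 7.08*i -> [6.81, 13.89, 20.97, 28.05, 35.13]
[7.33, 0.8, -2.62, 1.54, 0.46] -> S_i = Random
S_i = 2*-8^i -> [2, -16, 128, -1024, 8192]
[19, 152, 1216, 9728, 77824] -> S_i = 19*8^i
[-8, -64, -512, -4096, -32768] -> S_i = -8*8^i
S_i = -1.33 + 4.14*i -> [-1.33, 2.81, 6.95, 11.09, 15.23]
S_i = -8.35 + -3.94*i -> [-8.35, -12.29, -16.23, -20.17, -24.11]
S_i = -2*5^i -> [-2, -10, -50, -250, -1250]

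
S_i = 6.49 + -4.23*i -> [6.49, 2.26, -1.97, -6.2, -10.43]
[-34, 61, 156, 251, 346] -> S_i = -34 + 95*i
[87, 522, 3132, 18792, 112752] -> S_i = 87*6^i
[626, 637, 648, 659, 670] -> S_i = 626 + 11*i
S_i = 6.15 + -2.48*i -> [6.15, 3.67, 1.19, -1.29, -3.77]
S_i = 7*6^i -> [7, 42, 252, 1512, 9072]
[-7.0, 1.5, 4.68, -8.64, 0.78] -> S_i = Random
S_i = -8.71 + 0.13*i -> [-8.71, -8.58, -8.45, -8.32, -8.19]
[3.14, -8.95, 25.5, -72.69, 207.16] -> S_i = 3.14*(-2.85)^i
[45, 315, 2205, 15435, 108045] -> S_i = 45*7^i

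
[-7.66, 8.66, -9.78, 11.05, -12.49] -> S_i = -7.66*(-1.13)^i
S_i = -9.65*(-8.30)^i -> [-9.65, 80.1, -664.79, 5517.74, -45797.28]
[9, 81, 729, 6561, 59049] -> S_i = 9*9^i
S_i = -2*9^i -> [-2, -18, -162, -1458, -13122]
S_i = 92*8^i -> [92, 736, 5888, 47104, 376832]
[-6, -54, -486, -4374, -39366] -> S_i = -6*9^i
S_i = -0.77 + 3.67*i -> [-0.77, 2.9, 6.57, 10.24, 13.91]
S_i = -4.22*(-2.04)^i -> [-4.22, 8.61, -17.56, 35.83, -73.09]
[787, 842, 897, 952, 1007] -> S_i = 787 + 55*i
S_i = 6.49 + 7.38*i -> [6.49, 13.87, 21.25, 28.63, 36.01]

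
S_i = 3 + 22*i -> [3, 25, 47, 69, 91]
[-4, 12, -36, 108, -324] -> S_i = -4*-3^i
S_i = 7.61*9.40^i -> [7.61, 71.53, 672.42, 6320.74, 59415.0]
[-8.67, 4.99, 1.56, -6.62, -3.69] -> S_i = Random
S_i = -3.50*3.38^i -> [-3.5, -11.83, -39.99, -135.15, -456.81]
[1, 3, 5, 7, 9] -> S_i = 1 + 2*i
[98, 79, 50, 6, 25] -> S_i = Random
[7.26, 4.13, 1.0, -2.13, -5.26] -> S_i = 7.26 + -3.13*i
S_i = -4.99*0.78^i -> [-4.99, -3.89, -3.04, -2.37, -1.85]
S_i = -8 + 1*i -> [-8, -7, -6, -5, -4]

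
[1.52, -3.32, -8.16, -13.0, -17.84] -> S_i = 1.52 + -4.84*i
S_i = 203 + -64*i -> [203, 139, 75, 11, -53]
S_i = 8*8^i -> [8, 64, 512, 4096, 32768]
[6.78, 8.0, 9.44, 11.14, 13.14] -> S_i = 6.78*1.18^i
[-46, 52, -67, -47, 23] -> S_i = Random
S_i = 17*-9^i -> [17, -153, 1377, -12393, 111537]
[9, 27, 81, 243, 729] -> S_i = 9*3^i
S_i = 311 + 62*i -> [311, 373, 435, 497, 559]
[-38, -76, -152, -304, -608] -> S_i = -38*2^i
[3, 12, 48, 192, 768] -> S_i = 3*4^i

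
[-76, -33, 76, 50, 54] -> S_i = Random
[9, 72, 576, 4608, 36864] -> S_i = 9*8^i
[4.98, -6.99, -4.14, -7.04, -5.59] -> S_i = Random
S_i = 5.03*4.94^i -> [5.03, 24.85, 122.75, 606.39, 2995.54]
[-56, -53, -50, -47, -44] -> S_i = -56 + 3*i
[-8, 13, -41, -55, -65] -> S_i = Random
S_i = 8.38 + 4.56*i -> [8.38, 12.94, 17.5, 22.06, 26.62]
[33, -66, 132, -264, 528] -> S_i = 33*-2^i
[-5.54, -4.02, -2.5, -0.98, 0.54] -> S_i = -5.54 + 1.52*i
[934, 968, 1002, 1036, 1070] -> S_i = 934 + 34*i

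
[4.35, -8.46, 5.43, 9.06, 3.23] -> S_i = Random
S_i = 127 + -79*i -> [127, 48, -31, -110, -189]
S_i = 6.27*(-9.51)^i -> [6.27, -59.63, 567.06, -5392.74, 51284.91]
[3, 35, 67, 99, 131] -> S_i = 3 + 32*i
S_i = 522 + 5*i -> [522, 527, 532, 537, 542]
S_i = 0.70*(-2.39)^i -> [0.7, -1.67, 4.0, -9.56, 22.84]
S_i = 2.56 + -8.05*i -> [2.56, -5.49, -13.54, -21.59, -29.64]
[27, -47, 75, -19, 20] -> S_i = Random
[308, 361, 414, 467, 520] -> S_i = 308 + 53*i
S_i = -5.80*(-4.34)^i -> [-5.8, 25.17, -109.25, 474.13, -2057.72]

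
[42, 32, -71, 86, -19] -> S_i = Random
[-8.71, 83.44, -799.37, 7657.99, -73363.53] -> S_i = -8.71*(-9.58)^i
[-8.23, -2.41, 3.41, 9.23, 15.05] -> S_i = -8.23 + 5.82*i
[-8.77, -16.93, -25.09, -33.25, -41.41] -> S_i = -8.77 + -8.16*i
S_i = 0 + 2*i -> [0, 2, 4, 6, 8]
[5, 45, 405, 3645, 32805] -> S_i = 5*9^i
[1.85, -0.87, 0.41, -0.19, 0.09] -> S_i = 1.85*(-0.47)^i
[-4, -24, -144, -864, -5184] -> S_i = -4*6^i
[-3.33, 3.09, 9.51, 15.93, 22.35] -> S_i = -3.33 + 6.42*i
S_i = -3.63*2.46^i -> [-3.63, -8.93, -21.97, -54.04, -132.94]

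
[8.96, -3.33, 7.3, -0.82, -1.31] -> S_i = Random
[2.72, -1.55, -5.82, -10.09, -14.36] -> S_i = 2.72 + -4.27*i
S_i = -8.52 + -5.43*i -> [-8.52, -13.95, -19.38, -24.81, -30.24]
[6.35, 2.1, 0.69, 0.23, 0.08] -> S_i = 6.35*0.33^i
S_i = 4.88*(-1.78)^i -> [4.88, -8.69, 15.46, -27.52, 48.99]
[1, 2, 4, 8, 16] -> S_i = 1*2^i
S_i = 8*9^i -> [8, 72, 648, 5832, 52488]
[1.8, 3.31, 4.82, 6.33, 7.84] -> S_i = 1.80 + 1.51*i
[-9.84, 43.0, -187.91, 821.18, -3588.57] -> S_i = -9.84*(-4.37)^i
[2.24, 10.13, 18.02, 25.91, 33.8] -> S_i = 2.24 + 7.89*i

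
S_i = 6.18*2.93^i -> [6.18, 18.11, 53.05, 155.45, 455.47]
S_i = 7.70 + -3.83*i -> [7.7, 3.87, 0.04, -3.79, -7.62]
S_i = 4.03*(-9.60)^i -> [4.03, -38.69, 371.4, -3565.49, 34228.67]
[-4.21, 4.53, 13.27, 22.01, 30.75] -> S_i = -4.21 + 8.74*i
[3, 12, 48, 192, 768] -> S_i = 3*4^i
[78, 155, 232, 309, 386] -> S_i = 78 + 77*i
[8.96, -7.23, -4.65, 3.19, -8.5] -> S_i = Random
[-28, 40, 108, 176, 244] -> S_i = -28 + 68*i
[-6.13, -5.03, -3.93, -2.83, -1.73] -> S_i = -6.13 + 1.10*i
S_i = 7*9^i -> [7, 63, 567, 5103, 45927]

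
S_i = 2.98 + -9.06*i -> [2.98, -6.08, -15.14, -24.2, -33.26]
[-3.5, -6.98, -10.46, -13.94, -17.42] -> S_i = -3.50 + -3.48*i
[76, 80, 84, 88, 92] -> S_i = 76 + 4*i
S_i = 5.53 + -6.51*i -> [5.53, -0.98, -7.49, -14.0, -20.51]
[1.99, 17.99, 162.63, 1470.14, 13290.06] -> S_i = 1.99*9.04^i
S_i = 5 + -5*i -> [5, 0, -5, -10, -15]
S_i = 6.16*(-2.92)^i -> [6.16, -17.99, 52.52, -153.37, 447.83]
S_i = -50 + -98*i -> [-50, -148, -246, -344, -442]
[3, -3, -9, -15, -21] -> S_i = 3 + -6*i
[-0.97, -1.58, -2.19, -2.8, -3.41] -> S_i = -0.97 + -0.61*i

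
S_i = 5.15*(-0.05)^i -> [5.15, -0.26, 0.01, -0.0, 0.0]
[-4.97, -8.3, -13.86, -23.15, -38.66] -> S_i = -4.97*1.67^i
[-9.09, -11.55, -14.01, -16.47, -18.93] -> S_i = -9.09 + -2.46*i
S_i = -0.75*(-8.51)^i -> [-0.75, 6.38, -54.32, 462.22, -3933.5]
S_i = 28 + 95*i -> [28, 123, 218, 313, 408]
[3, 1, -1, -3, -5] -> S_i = 3 + -2*i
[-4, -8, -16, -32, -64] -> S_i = -4*2^i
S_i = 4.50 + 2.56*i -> [4.5, 7.06, 9.62, 12.18, 14.74]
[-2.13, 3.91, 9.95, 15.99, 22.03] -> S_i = -2.13 + 6.04*i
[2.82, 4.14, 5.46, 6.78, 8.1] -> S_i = 2.82 + 1.32*i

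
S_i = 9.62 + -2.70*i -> [9.62, 6.92, 4.22, 1.52, -1.18]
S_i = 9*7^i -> [9, 63, 441, 3087, 21609]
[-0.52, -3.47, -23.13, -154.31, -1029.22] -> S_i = -0.52*6.67^i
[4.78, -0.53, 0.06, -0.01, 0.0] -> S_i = 4.78*(-0.11)^i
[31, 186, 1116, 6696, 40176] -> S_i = 31*6^i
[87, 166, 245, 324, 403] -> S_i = 87 + 79*i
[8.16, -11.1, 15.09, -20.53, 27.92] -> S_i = 8.16*(-1.36)^i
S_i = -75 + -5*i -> [-75, -80, -85, -90, -95]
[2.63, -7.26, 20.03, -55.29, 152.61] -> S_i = 2.63*(-2.76)^i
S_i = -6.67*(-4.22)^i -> [-6.67, 28.15, -118.78, 501.26, -2115.32]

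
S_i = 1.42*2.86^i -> [1.42, 4.06, 11.62, 33.22, 95.01]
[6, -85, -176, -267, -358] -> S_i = 6 + -91*i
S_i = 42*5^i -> [42, 210, 1050, 5250, 26250]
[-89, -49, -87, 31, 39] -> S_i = Random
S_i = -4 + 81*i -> [-4, 77, 158, 239, 320]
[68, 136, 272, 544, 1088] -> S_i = 68*2^i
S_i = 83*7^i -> [83, 581, 4067, 28469, 199283]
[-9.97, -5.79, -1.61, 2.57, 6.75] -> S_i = -9.97 + 4.18*i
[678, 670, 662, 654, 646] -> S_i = 678 + -8*i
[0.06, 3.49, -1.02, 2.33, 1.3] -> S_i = Random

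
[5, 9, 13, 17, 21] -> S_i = 5 + 4*i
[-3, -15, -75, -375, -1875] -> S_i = -3*5^i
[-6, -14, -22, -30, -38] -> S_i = -6 + -8*i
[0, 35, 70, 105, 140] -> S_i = 0 + 35*i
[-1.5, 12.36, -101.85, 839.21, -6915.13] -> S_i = -1.50*(-8.24)^i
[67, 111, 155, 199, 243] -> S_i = 67 + 44*i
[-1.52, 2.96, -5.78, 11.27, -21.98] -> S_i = -1.52*(-1.95)^i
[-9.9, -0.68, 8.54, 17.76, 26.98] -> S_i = -9.90 + 9.22*i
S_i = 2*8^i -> [2, 16, 128, 1024, 8192]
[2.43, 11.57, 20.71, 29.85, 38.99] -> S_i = 2.43 + 9.14*i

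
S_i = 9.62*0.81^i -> [9.62, 7.79, 6.31, 5.11, 4.14]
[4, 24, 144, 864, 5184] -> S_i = 4*6^i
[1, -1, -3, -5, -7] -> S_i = 1 + -2*i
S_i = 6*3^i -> [6, 18, 54, 162, 486]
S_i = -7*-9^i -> [-7, 63, -567, 5103, -45927]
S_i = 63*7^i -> [63, 441, 3087, 21609, 151263]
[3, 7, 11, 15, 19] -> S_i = 3 + 4*i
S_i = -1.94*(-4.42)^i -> [-1.94, 8.57, -37.9, 167.52, -740.44]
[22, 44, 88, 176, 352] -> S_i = 22*2^i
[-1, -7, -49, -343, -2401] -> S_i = -1*7^i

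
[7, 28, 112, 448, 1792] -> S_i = 7*4^i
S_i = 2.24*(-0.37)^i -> [2.24, -0.83, 0.31, -0.11, 0.04]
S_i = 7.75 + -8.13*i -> [7.75, -0.38, -8.51, -16.64, -24.77]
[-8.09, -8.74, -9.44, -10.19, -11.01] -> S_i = -8.09*1.08^i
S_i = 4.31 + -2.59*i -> [4.31, 1.72, -0.87, -3.46, -6.05]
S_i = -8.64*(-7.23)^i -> [-8.64, 62.47, -451.64, 3265.34, -23608.42]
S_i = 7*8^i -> [7, 56, 448, 3584, 28672]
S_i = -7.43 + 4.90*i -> [-7.43, -2.53, 2.37, 7.27, 12.17]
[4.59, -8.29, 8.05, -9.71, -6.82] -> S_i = Random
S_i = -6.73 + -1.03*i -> [-6.73, -7.76, -8.79, -9.82, -10.85]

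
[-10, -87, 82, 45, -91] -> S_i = Random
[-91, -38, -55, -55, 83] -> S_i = Random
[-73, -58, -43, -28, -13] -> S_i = -73 + 15*i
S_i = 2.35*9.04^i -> [2.35, 21.24, 192.05, 1736.09, 15694.29]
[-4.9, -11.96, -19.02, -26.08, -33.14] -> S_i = -4.90 + -7.06*i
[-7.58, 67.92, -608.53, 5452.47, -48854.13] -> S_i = -7.58*(-8.96)^i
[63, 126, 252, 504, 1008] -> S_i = 63*2^i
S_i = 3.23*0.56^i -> [3.23, 1.81, 1.01, 0.57, 0.32]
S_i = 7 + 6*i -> [7, 13, 19, 25, 31]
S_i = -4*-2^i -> [-4, 8, -16, 32, -64]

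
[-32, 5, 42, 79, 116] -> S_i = -32 + 37*i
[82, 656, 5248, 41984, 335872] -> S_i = 82*8^i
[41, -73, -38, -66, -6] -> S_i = Random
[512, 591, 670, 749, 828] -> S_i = 512 + 79*i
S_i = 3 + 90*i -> [3, 93, 183, 273, 363]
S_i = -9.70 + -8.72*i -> [-9.7, -18.42, -27.14, -35.86, -44.58]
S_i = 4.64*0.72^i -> [4.64, 3.34, 2.41, 1.73, 1.25]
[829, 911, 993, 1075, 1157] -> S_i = 829 + 82*i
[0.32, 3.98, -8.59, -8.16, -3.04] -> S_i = Random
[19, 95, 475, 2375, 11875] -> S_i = 19*5^i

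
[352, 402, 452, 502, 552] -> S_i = 352 + 50*i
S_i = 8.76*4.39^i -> [8.76, 38.46, 168.82, 741.14, 3253.59]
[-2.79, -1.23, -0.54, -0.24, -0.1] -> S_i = -2.79*0.44^i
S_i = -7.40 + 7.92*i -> [-7.4, 0.52, 8.44, 16.36, 24.28]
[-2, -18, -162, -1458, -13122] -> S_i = -2*9^i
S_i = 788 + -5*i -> [788, 783, 778, 773, 768]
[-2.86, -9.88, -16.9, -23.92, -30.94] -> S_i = -2.86 + -7.02*i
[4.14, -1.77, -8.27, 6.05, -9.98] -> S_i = Random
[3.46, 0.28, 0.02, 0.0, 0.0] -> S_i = 3.46*0.08^i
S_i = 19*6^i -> [19, 114, 684, 4104, 24624]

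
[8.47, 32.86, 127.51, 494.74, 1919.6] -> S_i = 8.47*3.88^i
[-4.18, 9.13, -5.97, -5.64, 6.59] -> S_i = Random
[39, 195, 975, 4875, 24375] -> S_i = 39*5^i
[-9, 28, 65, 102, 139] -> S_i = -9 + 37*i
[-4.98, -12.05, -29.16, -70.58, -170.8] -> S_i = -4.98*2.42^i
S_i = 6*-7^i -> [6, -42, 294, -2058, 14406]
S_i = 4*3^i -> [4, 12, 36, 108, 324]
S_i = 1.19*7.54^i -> [1.19, 8.97, 67.65, 510.11, 3846.2]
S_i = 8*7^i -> [8, 56, 392, 2744, 19208]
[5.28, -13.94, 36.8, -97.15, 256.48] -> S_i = 5.28*(-2.64)^i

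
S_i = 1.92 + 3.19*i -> [1.92, 5.11, 8.3, 11.49, 14.68]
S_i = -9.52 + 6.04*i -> [-9.52, -3.48, 2.56, 8.6, 14.64]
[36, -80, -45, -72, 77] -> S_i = Random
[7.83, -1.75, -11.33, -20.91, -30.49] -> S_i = 7.83 + -9.58*i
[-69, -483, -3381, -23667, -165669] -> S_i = -69*7^i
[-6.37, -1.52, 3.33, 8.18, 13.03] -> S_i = -6.37 + 4.85*i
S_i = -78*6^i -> [-78, -468, -2808, -16848, -101088]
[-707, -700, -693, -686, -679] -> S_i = -707 + 7*i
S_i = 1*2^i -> [1, 2, 4, 8, 16]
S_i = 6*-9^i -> [6, -54, 486, -4374, 39366]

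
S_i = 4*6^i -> [4, 24, 144, 864, 5184]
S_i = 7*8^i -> [7, 56, 448, 3584, 28672]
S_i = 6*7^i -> [6, 42, 294, 2058, 14406]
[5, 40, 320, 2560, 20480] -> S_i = 5*8^i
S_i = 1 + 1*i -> [1, 2, 3, 4, 5]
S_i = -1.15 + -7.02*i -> [-1.15, -8.17, -15.19, -22.21, -29.23]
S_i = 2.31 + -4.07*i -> [2.31, -1.76, -5.83, -9.9, -13.97]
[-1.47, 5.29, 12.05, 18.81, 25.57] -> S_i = -1.47 + 6.76*i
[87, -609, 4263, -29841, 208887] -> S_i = 87*-7^i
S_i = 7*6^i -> [7, 42, 252, 1512, 9072]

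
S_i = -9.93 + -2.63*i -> [-9.93, -12.56, -15.19, -17.82, -20.45]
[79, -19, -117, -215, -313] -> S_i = 79 + -98*i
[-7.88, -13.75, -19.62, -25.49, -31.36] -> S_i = -7.88 + -5.87*i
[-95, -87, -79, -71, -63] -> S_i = -95 + 8*i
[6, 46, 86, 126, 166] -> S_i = 6 + 40*i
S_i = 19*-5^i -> [19, -95, 475, -2375, 11875]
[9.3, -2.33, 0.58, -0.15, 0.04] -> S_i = 9.30*(-0.25)^i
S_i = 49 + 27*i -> [49, 76, 103, 130, 157]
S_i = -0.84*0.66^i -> [-0.84, -0.55, -0.37, -0.24, -0.16]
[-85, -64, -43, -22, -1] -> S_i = -85 + 21*i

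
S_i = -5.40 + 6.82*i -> [-5.4, 1.42, 8.24, 15.06, 21.88]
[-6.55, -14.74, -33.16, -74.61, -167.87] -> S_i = -6.55*2.25^i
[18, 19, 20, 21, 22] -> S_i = 18 + 1*i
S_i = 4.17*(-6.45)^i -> [4.17, -26.9, 173.48, -1118.96, 7217.3]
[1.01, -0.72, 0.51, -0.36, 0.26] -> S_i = 1.01*(-0.71)^i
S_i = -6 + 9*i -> [-6, 3, 12, 21, 30]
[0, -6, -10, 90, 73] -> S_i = Random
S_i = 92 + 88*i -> [92, 180, 268, 356, 444]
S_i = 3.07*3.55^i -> [3.07, 10.9, 38.69, 137.35, 487.59]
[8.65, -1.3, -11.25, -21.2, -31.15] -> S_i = 8.65 + -9.95*i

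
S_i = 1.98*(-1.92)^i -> [1.98, -3.8, 7.3, -14.01, 26.91]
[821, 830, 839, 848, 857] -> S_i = 821 + 9*i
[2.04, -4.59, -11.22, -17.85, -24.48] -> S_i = 2.04 + -6.63*i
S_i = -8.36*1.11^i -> [-8.36, -9.28, -10.3, -11.43, -12.69]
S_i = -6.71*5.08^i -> [-6.71, -34.09, -173.16, -879.66, -4468.66]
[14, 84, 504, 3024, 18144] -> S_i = 14*6^i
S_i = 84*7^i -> [84, 588, 4116, 28812, 201684]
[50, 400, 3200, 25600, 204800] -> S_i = 50*8^i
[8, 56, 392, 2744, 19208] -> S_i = 8*7^i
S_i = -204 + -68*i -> [-204, -272, -340, -408, -476]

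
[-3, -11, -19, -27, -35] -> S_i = -3 + -8*i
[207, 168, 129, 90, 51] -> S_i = 207 + -39*i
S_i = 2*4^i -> [2, 8, 32, 128, 512]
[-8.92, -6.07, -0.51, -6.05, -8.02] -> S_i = Random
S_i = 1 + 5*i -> [1, 6, 11, 16, 21]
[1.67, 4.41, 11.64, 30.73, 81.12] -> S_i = 1.67*2.64^i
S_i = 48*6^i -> [48, 288, 1728, 10368, 62208]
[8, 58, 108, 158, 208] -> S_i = 8 + 50*i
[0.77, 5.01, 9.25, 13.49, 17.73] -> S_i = 0.77 + 4.24*i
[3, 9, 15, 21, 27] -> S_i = 3 + 6*i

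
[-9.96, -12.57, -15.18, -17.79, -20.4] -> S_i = -9.96 + -2.61*i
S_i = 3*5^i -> [3, 15, 75, 375, 1875]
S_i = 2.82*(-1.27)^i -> [2.82, -3.58, 4.55, -5.78, 7.34]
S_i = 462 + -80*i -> [462, 382, 302, 222, 142]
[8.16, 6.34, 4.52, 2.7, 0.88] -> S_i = 8.16 + -1.82*i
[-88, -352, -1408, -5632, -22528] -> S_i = -88*4^i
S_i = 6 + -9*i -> [6, -3, -12, -21, -30]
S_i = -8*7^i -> [-8, -56, -392, -2744, -19208]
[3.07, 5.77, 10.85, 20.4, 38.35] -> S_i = 3.07*1.88^i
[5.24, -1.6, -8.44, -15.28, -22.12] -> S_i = 5.24 + -6.84*i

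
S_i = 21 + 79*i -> [21, 100, 179, 258, 337]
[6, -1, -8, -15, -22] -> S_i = 6 + -7*i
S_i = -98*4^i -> [-98, -392, -1568, -6272, -25088]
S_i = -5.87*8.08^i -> [-5.87, -47.43, -383.23, -3096.51, -25019.78]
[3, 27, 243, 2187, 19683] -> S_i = 3*9^i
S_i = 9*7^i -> [9, 63, 441, 3087, 21609]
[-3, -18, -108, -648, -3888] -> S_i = -3*6^i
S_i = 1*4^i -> [1, 4, 16, 64, 256]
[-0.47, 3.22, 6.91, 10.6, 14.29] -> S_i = -0.47 + 3.69*i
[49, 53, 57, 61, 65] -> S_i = 49 + 4*i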